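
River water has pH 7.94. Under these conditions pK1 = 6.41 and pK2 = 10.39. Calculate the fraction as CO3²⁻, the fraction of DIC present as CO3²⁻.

α₂ = 1 / (1 + [H⁺]/K2 + [H⁺]²/(K1K2)) = 1 / (1 + 10^+2.45 + 10^+0.92)
   = 1 / (1 + 281.84 + 8.3176) = 1/291.16 = 0.003435

α₂ = 0.00343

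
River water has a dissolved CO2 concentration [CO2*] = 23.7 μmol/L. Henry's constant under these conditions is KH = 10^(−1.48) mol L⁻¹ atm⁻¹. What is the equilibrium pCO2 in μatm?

KH = 10^(−1.48) = 3.311×10^-2 mol L⁻¹ atm⁻¹
pCO2 = [CO2*]/KH = 23.7×10^-6 / 3.311×10^-2 = 7.16×10^-4 atm = 716 μatm

pCO2 = 716 μatm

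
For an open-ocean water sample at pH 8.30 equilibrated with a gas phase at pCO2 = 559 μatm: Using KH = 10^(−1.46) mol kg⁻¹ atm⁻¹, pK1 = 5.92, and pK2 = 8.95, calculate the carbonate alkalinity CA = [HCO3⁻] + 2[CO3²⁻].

CA = 6.73 mmol/kg

[CO2*] = KH · pCO2 = 10^(−1.46) × 559×10^-6 = 1.938×10^-5 mol/kg
α₀ = 1/(1 + K1/[H⁺] + K1K2/[H⁺]²) = 1/(1 + 10^+2.38 + 10^+1.73) = 0.003395
DIC = [CO2*]/α₀ = 1.938×10^-5 / 0.003395 = 5.710 mmol/kg
CA = (α₁ + 2α₂)·DIC = (0.8143 + 2×0.1823) × 5.710 = 6.73 mmol/kg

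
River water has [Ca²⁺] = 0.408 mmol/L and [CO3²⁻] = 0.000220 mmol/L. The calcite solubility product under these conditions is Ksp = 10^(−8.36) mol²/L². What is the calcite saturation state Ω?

Ω = 0.0206

Ksp = 10^(−8.36) = 4.365×10^-9
Ω = [Ca²⁺][CO3²⁻]/Ksp = (0.408×10^-3)(0.000220×10^-3) / 4.365×10^-9 = 0.0206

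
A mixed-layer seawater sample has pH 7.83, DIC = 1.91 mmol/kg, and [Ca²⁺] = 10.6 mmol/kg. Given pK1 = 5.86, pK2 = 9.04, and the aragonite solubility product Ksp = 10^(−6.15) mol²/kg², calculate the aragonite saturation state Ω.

Ω = 1.64

α₂ = 1 / (1 + [H⁺]/K2 + [H⁺]²/(K1K2)) = 1 / (1 + 10^+1.21 + 10^-0.76)
   = 1 / (1 + 16.218 + 0.17378) = 1/17.392 = 0.05750
[CO3²⁻] = α₂ × DIC = 0.05750 × 1.91 = 0.1098 mmol/kg
Ksp = 10^(−6.15) = 7.079×10^-7
Ω = [Ca²⁺][CO3²⁻]/Ksp = (10.6×10^-3)(1.098×10^-4) / 7.079×10^-7 = 1.64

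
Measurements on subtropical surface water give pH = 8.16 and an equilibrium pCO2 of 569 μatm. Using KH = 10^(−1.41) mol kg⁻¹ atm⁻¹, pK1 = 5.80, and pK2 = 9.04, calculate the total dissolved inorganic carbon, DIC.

[CO2*] = KH · pCO2 = 10^(−1.41) × 569×10^-6 = 2.214×10^-5 mol/kg
α₀ = 1/(1 + K1/[H⁺] + K1K2/[H⁺]²) = 1/(1 + 10^+2.36 + 10^+1.48) = 0.003842
DIC = [CO2*]/α₀ = 2.214×10^-5 / 0.003842 = 5.76 mmol/kg

DIC = 5.76 mmol/kg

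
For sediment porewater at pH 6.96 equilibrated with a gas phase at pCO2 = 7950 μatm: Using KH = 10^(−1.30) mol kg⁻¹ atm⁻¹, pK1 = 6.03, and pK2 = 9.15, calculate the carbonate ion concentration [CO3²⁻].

[CO2*] = KH · pCO2 = 10^(−1.30) × 7950×10^-6 = 3.984×10^-4 mol/kg
α₀ = 1/(1 + K1/[H⁺] + K1K2/[H⁺]²) = 1/(1 + 10^+0.93 + 10^-1.26) = 0.1045
DIC = [CO2*]/α₀ = 3.984×10^-4 / 0.1045 = 3.812 mmol/kg
[CO3²⁻] = α₂·DIC; α₂ = 0.005745, so [CO3²⁻] = 0.005745 × 3.812 = 0.0219 mmol/kg

[CO3²⁻] = 0.0219 mmol/kg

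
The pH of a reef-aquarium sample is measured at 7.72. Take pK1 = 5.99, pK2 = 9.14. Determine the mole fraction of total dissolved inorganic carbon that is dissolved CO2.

α₀ = 1 / (1 + K1/[H⁺] + K1K2/[H⁺]²) = 1 / (1 + 10^+1.73 + 10^+0.31)
   = 1 / (1 + 53.703 + 2.0417) = 1/56.745 = 0.01762

α₀ = 0.0176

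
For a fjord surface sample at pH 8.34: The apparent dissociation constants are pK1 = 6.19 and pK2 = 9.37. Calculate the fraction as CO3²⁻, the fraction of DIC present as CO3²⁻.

α₂ = 0.0848

α₂ = 1 / (1 + [H⁺]/K2 + [H⁺]²/(K1K2)) = 1 / (1 + 10^+1.03 + 10^-1.12)
   = 1 / (1 + 10.715 + 0.075858) = 1/11.791 = 0.08481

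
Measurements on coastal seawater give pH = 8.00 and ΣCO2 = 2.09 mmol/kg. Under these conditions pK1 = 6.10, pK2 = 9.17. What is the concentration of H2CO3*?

α₀ = 1 / (1 + K1/[H⁺] + K1K2/[H⁺]²) = 1 / (1 + 10^+1.90 + 10^+0.73)
   = 1 / (1 + 79.433 + 5.3703) = 1/85.803 = 0.01165
[CO2*] = α₀ × DIC = 0.01165 × 2.09 = 0.0244 mmol/kg

[CO2*] = 0.0244 mmol/kg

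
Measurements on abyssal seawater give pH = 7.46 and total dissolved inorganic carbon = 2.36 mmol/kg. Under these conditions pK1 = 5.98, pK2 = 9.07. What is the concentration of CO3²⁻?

[CO3²⁻] = 0.0548 mmol/kg

α₂ = 1 / (1 + [H⁺]/K2 + [H⁺]²/(K1K2)) = 1 / (1 + 10^+1.61 + 10^+0.13)
   = 1 / (1 + 40.738 + 1.3490) = 1/43.087 = 0.02321
[CO3²⁻] = α₂ × DIC = 0.02321 × 2.36 = 0.0548 mmol/kg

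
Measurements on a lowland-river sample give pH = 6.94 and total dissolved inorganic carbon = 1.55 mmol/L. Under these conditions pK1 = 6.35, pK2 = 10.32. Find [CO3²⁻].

[CO3²⁻] = 0.514 μmol/L

α₂ = 1 / (1 + [H⁺]/K2 + [H⁺]²/(K1K2)) = 1 / (1 + 10^+3.38 + 10^+2.79)
   = 1 / (1 + 2398.8 + 616.60) = 1/3016.4 = 0.0003315
[CO3²⁻] = α₂ × DIC = 0.0003315 × 1.55 = 0.000514 mmol/L = 0.514 μmol/L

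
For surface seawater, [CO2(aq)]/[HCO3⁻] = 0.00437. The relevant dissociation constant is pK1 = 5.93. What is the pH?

From K1 = [H⁺][HCO3⁻]/[CO2(aq)]:  pH = pK1 − log₁₀([CO2(aq)]/[HCO3⁻])
log₁₀(0.00437) = -2.360
pH = 5.93 − (-2.360) = 8.29

pH = 8.29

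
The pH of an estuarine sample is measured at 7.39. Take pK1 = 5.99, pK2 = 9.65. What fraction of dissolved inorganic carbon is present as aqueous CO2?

α₀ = 0.0381

α₀ = 1 / (1 + K1/[H⁺] + K1K2/[H⁺]²) = 1 / (1 + 10^+1.40 + 10^-0.86)
   = 1 / (1 + 25.119 + 0.13804) = 1/26.257 = 0.03809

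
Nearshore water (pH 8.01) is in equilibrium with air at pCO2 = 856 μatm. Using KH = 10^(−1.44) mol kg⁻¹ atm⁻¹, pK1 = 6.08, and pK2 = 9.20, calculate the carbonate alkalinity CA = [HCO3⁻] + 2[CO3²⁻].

[CO2*] = KH · pCO2 = 10^(−1.44) × 856×10^-6 = 3.108×10^-5 mol/kg
α₀ = 1/(1 + K1/[H⁺] + K1K2/[H⁺]²) = 1/(1 + 10^+1.93 + 10^+0.74) = 0.01092
DIC = [CO2*]/α₀ = 3.108×10^-5 / 0.01092 = 2.847 mmol/kg
CA = (α₁ + 2α₂)·DIC = (0.9291 + 2×0.05999) × 2.847 = 2.99 mmol/kg

CA = 2.99 mmol/kg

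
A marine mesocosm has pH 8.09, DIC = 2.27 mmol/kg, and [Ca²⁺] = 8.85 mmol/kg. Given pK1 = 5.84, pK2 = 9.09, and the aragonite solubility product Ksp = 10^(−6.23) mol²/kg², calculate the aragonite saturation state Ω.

Ω = 3.09

α₂ = 1 / (1 + [H⁺]/K2 + [H⁺]²/(K1K2)) = 1 / (1 + 10^+1.00 + 10^-1.25)
   = 1 / (1 + 10.000 + 0.056234) = 1/11.056 = 0.09045
[CO3²⁻] = α₂ × DIC = 0.09045 × 2.27 = 0.2053 mmol/kg
Ksp = 10^(−6.23) = 5.888×10^-7
Ω = [Ca²⁺][CO3²⁻]/Ksp = (8.85×10^-3)(2.053×10^-4) / 5.888×10^-7 = 3.09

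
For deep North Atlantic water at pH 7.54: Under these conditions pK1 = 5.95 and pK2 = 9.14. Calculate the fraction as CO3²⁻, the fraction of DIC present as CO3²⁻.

α₂ = 1 / (1 + [H⁺]/K2 + [H⁺]²/(K1K2)) = 1 / (1 + 10^+1.60 + 10^+0.01)
   = 1 / (1 + 39.811 + 1.0233) = 1/41.834 = 0.02390

α₂ = 0.0239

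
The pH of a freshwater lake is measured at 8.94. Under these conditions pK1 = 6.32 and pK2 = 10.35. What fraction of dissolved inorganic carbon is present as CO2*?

α₀ = 1 / (1 + K1/[H⁺] + K1K2/[H⁺]²) = 1 / (1 + 10^+2.62 + 10^+1.21)
   = 1 / (1 + 416.87 + 16.218) = 1/434.09 = 0.002304

α₀ = 0.00230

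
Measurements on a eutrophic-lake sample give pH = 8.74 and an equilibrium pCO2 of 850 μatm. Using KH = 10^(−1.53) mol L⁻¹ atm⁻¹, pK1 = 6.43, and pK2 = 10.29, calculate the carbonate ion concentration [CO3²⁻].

[CO2*] = KH · pCO2 = 10^(−1.53) × 850×10^-6 = 2.509×10^-5 mol/L
α₀ = 1/(1 + K1/[H⁺] + K1K2/[H⁺]²) = 1/(1 + 10^+2.31 + 10^+0.76) = 0.004741
DIC = [CO2*]/α₀ = 2.509×10^-5 / 0.004741 = 5.291 mmol/L
[CO3²⁻] = α₂·DIC; α₂ = 0.02728, so [CO3²⁻] = 0.02728 × 5.291 = 0.144 mmol/L

[CO3²⁻] = 0.144 mmol/L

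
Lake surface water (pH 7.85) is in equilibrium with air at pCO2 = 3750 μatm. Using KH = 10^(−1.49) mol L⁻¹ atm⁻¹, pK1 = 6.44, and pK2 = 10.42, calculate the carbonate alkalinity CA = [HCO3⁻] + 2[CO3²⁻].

[CO2*] = KH · pCO2 = 10^(−1.49) × 3750×10^-6 = 1.213×10^-4 mol/L
α₀ = 1/(1 + K1/[H⁺] + K1K2/[H⁺]²) = 1/(1 + 10^+1.41 + 10^-1.16) = 0.03735
DIC = [CO2*]/α₀ = 1.213×10^-4 / 0.03735 = 3.249 mmol/L
CA = (α₁ + 2α₂)·DIC = (0.9601 + 2×0.002584) × 3.249 = 3.14 mmol/L

CA = 3.14 mmol/L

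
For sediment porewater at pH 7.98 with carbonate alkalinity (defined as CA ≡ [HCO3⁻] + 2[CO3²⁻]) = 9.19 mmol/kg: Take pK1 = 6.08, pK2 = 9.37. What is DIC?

CA = [HCO3⁻] + 2[CO3²⁻] = (α₁ + 2α₂)·DIC
At pH 7.98: [H⁺]/K1 = 10^-1.90 = 0.012589, K2/[H⁺] = 10^-1.39 = 0.040738
α₁ = 1/(1 + 0.012589 + 0.040738) = 1/1.0533 = 0.9494; α₂ = α₁·K2/[H⁺] = 0.03868
α₁ + 2α₂ = 1.0267
DIC = CA / (α₁ + 2α₂) = 9.19 / 1.0267 = 8.95 mmol/kg

DIC = 8.95 mmol/kg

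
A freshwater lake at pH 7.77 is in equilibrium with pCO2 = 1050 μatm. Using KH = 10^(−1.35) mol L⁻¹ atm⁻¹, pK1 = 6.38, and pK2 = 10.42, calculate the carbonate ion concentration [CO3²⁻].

[CO3²⁻] = 2.58 μmol/L

[CO2*] = KH · pCO2 = 10^(−1.35) × 1050×10^-6 = 4.690×10^-5 mol/L
α₀ = 1/(1 + K1/[H⁺] + K1K2/[H⁺]²) = 1/(1 + 10^+1.39 + 10^-1.26) = 0.03906
DIC = [CO2*]/α₀ = 4.690×10^-5 / 0.03906 = 1.201 mmol/L
[CO3²⁻] = α₂·DIC; α₂ = 0.002146, so [CO3²⁻] = 0.002146 × 1.201 = 0.00258 mmol/L = 2.58 μmol/L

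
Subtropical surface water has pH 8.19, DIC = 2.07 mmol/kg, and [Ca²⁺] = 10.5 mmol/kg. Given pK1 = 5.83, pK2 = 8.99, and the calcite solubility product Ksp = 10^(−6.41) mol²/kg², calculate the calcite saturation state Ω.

Ω = 7.61

α₂ = 1 / (1 + [H⁺]/K2 + [H⁺]²/(K1K2)) = 1 / (1 + 10^+0.80 + 10^-1.56)
   = 1 / (1 + 6.3096 + 0.027542) = 1/7.3371 = 0.1363
[CO3²⁻] = α₂ × DIC = 0.1363 × 2.07 = 0.2821 mmol/kg
Ksp = 10^(−6.41) = 3.890×10^-7
Ω = [Ca²⁺][CO3²⁻]/Ksp = (10.5×10^-3)(2.821×10^-4) / 3.890×10^-7 = 7.61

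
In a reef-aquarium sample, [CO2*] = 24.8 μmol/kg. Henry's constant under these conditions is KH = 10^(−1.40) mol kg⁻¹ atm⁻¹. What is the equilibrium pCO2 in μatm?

KH = 10^(−1.40) = 3.981×10^-2 mol kg⁻¹ atm⁻¹
pCO2 = [CO2*]/KH = 24.8×10^-6 / 3.981×10^-2 = 6.23×10^-4 atm = 623 μatm

pCO2 = 623 μatm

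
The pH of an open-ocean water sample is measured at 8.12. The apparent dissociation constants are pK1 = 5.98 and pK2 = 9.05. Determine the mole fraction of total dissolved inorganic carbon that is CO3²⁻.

α₂ = 0.104

α₂ = 1 / (1 + [H⁺]/K2 + [H⁺]²/(K1K2)) = 1 / (1 + 10^+0.93 + 10^-1.21)
   = 1 / (1 + 8.5114 + 0.061660) = 1/9.5730 = 0.1045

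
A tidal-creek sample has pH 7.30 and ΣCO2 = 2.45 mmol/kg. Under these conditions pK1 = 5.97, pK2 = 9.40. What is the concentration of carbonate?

α₂ = 1 / (1 + [H⁺]/K2 + [H⁺]²/(K1K2)) = 1 / (1 + 10^+2.10 + 10^+0.77)
   = 1 / (1 + 125.89 + 5.8884) = 1/132.78 = 0.007531
[CO3²⁻] = α₂ × DIC = 0.007531 × 2.45 = 0.0185 mmol/kg = 18.5 μmol/kg

[CO3²⁻] = 18.5 μmol/kg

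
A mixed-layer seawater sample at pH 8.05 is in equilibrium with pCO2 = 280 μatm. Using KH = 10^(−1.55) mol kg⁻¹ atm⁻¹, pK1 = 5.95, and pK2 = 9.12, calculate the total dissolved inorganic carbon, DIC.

[CO2*] = KH · pCO2 = 10^(−1.55) × 280×10^-6 = 7.891×10^-6 mol/kg
α₀ = 1/(1 + K1/[H⁺] + K1K2/[H⁺]²) = 1/(1 + 10^+2.10 + 10^+1.03) = 0.007267
DIC = [CO2*]/α₀ = 7.891×10^-6 / 0.007267 = 1.09 mmol/kg

DIC = 1.09 mmol/kg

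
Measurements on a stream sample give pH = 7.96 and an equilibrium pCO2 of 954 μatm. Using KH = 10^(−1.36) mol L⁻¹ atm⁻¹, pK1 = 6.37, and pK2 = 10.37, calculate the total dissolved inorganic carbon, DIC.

[CO2*] = KH · pCO2 = 10^(−1.36) × 954×10^-6 = 4.164×10^-5 mol/L
α₀ = 1/(1 + K1/[H⁺] + K1K2/[H⁺]²) = 1/(1 + 10^+1.59 + 10^-0.82) = 0.02497
DIC = [CO2*]/α₀ = 4.164×10^-5 / 0.02497 = 1.67 mmol/L

DIC = 1.67 mmol/L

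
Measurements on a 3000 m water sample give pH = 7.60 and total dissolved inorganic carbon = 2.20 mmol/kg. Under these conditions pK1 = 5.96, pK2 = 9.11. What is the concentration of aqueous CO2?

α₀ = 1 / (1 + K1/[H⁺] + K1K2/[H⁺]²) = 1 / (1 + 10^+1.64 + 10^+0.13)
   = 1 / (1 + 43.652 + 1.3490) = 1/46.001 = 0.02174
[CO2*] = α₀ × DIC = 0.02174 × 2.20 = 0.0478 mmol/kg

[CO2*] = 0.0478 mmol/kg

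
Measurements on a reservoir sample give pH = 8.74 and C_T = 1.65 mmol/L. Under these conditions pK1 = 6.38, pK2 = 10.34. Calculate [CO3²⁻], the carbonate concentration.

α₂ = 1 / (1 + [H⁺]/K2 + [H⁺]²/(K1K2)) = 1 / (1 + 10^+1.60 + 10^-0.76)
   = 1 / (1 + 39.811 + 0.17378) = 1/40.984 = 0.02440
[CO3²⁻] = α₂ × DIC = 0.02440 × 1.65 = 0.0403 mmol/L

[CO3²⁻] = 0.0403 mmol/L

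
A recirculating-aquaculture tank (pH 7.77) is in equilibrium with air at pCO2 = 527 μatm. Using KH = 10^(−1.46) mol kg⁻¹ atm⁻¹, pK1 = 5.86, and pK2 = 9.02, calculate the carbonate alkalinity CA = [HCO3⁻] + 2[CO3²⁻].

[CO2*] = KH · pCO2 = 10^(−1.46) × 527×10^-6 = 1.827×10^-5 mol/kg
α₀ = 1/(1 + K1/[H⁺] + K1K2/[H⁺]²) = 1/(1 + 10^+1.91 + 10^+0.66) = 0.01151
DIC = [CO2*]/α₀ = 1.827×10^-5 / 0.01151 = 1.587 mmol/kg
CA = (α₁ + 2α₂)·DIC = (0.9359 + 2×0.05263) × 1.587 = 1.65 mmol/kg

CA = 1.65 mmol/kg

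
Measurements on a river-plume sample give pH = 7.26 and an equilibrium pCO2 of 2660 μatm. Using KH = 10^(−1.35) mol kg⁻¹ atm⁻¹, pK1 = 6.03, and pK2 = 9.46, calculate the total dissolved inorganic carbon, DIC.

DIC = 2.15 mmol/kg

[CO2*] = KH · pCO2 = 10^(−1.35) × 2660×10^-6 = 1.188×10^-4 mol/kg
α₀ = 1/(1 + K1/[H⁺] + K1K2/[H⁺]²) = 1/(1 + 10^+1.23 + 10^-0.97) = 0.05528
DIC = [CO2*]/α₀ = 1.188×10^-4 / 0.05528 = 2.15 mmol/kg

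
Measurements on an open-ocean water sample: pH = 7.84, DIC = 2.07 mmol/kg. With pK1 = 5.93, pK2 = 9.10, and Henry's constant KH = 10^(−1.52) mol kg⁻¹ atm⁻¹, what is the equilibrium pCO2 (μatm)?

α₀ = 1 / (1 + K1/[H⁺] + K1K2/[H⁺]²) = 1 / (1 + 10^+1.91 + 10^+0.65)
   = 1 / (1 + 81.283 + 4.4668) = 1/86.750 = 0.01153
[CO2*] = α₀ × DIC = 0.01153 × 2.07 = 0.02386 mmol/kg
pCO2 = [CO2*]/KH = 2.386×10^-5 / 3.020×10^-2 = 790 μatm

pCO2 = 790 μatm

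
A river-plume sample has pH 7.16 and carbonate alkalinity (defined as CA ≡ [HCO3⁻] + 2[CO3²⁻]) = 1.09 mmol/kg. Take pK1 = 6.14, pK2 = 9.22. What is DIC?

CA = [HCO3⁻] + 2[CO3²⁻] = (α₁ + 2α₂)·DIC
At pH 7.16: [H⁺]/K1 = 10^-1.02 = 0.095499, K2/[H⁺] = 10^-2.06 = 0.0087096
α₁ = 1/(1 + 0.095499 + 0.0087096) = 1/1.1042 = 0.9056; α₂ = α₁·K2/[H⁺] = 0.007888
α₁ + 2α₂ = 0.9214
DIC = CA / (α₁ + 2α₂) = 1.09 / 0.9214 = 1.18 mmol/kg

DIC = 1.18 mmol/kg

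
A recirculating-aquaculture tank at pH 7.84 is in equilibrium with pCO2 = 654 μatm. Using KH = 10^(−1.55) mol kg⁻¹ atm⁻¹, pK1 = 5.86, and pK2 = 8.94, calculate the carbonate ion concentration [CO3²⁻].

[CO2*] = KH · pCO2 = 10^(−1.55) × 654×10^-6 = 1.843×10^-5 mol/kg
α₀ = 1/(1 + K1/[H⁺] + K1K2/[H⁺]²) = 1/(1 + 10^+1.98 + 10^+0.88) = 0.009608
DIC = [CO2*]/α₀ = 1.843×10^-5 / 0.009608 = 1.919 mmol/kg
[CO3²⁻] = α₂·DIC; α₂ = 0.07288, so [CO3²⁻] = 0.07288 × 1.919 = 0.140 mmol/kg

[CO3²⁻] = 0.140 mmol/kg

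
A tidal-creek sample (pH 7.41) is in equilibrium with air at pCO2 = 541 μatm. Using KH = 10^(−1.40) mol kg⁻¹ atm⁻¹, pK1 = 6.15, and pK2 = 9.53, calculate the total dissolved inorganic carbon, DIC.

DIC = 0.416 mmol/kg

[CO2*] = KH · pCO2 = 10^(−1.40) × 541×10^-6 = 2.154×10^-5 mol/kg
α₀ = 1/(1 + K1/[H⁺] + K1K2/[H⁺]²) = 1/(1 + 10^+1.26 + 10^-0.86) = 0.05172
DIC = [CO2*]/α₀ = 2.154×10^-5 / 0.05172 = 0.416 mmol/kg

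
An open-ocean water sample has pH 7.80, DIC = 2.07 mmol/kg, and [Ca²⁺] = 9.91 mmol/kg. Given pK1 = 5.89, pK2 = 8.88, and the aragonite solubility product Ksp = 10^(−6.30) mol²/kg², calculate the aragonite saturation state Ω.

Ω = 3.11

α₂ = 1 / (1 + [H⁺]/K2 + [H⁺]²/(K1K2)) = 1 / (1 + 10^+1.08 + 10^-0.83)
   = 1 / (1 + 12.023 + 0.14791) = 1/13.171 = 0.07593
[CO3²⁻] = α₂ × DIC = 0.07593 × 2.07 = 0.1572 mmol/kg
Ksp = 10^(−6.30) = 5.012×10^-7
Ω = [Ca²⁺][CO3²⁻]/Ksp = (9.91×10^-3)(1.572×10^-4) / 5.012×10^-7 = 3.11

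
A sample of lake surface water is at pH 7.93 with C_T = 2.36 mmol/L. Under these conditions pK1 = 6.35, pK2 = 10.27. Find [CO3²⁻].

[CO3²⁻] = 10.5 μmol/L

α₂ = 1 / (1 + [H⁺]/K2 + [H⁺]²/(K1K2)) = 1 / (1 + 10^+2.34 + 10^+0.76)
   = 1 / (1 + 218.78 + 5.7544) = 1/225.53 = 0.004434
[CO3²⁻] = α₂ × DIC = 0.004434 × 2.36 = 0.0105 mmol/L = 10.5 μmol/L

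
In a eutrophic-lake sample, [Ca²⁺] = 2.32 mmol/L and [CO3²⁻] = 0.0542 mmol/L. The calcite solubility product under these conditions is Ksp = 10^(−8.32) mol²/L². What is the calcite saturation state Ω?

Ω = 26.3

Ksp = 10^(−8.32) = 4.786×10^-9
Ω = [Ca²⁺][CO3²⁻]/Ksp = (2.32×10^-3)(0.0542×10^-3) / 4.786×10^-9 = 26.3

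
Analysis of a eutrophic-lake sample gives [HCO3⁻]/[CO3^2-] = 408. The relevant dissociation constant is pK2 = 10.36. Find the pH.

pH = 7.75

From K2 = [H⁺][CO3^2-]/[HCO3⁻]:  pH = pK2 − log₁₀([HCO3⁻]/[CO3^2-])
log₁₀(408) = +2.611
pH = 10.36 − (+2.611) = 7.75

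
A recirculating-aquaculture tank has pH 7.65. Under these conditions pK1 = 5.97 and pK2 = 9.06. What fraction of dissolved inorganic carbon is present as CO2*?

α₀ = 1 / (1 + K1/[H⁺] + K1K2/[H⁺]²) = 1 / (1 + 10^+1.68 + 10^+0.27)
   = 1 / (1 + 47.863 + 1.8621) = 1/50.725 = 0.01971

α₀ = 0.0197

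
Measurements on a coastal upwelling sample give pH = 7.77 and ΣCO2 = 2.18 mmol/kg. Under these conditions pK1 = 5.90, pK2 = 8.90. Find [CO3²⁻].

[CO3²⁻] = 0.149 mmol/kg

α₂ = 1 / (1 + [H⁺]/K2 + [H⁺]²/(K1K2)) = 1 / (1 + 10^+1.13 + 10^-0.74)
   = 1 / (1 + 13.490 + 0.18197) = 1/14.672 = 0.06816
[CO3²⁻] = α₂ × DIC = 0.06816 × 2.18 = 0.149 mmol/kg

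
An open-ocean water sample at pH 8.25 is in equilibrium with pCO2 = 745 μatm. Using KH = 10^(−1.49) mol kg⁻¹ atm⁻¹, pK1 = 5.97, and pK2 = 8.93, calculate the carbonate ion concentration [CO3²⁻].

[CO3²⁻] = 0.960 mmol/kg

[CO2*] = KH · pCO2 = 10^(−1.49) × 745×10^-6 = 2.411×10^-5 mol/kg
α₀ = 1/(1 + K1/[H⁺] + K1K2/[H⁺]²) = 1/(1 + 10^+2.28 + 10^+1.60) = 0.004322
DIC = [CO2*]/α₀ = 2.411×10^-5 / 0.004322 = 5.577 mmol/kg
[CO3²⁻] = α₂·DIC; α₂ = 0.1721, so [CO3²⁻] = 0.1721 × 5.577 = 0.960 mmol/kg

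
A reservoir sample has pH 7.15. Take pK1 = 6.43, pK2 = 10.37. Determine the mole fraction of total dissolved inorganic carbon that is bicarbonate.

α₁ = 1 / (1 + [H⁺]/K1 + K2/[H⁺]) = 1 / (1 + 10^-0.72 + 10^-3.22)
   = 1 / (1 + 0.19055 + 0.00060256) = 1/1.1911 = 0.8395

α₁ = 0.840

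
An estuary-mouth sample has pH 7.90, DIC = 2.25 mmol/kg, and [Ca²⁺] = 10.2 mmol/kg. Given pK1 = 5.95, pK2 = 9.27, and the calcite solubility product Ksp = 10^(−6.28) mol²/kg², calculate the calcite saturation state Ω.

α₂ = 1 / (1 + [H⁺]/K2 + [H⁺]²/(K1K2)) = 1 / (1 + 10^+1.37 + 10^-0.58)
   = 1 / (1 + 23.442 + 0.26303) = 1/24.705 = 0.04048
[CO3²⁻] = α₂ × DIC = 0.04048 × 2.25 = 0.09107 mmol/kg
Ksp = 10^(−6.28) = 5.248×10^-7
Ω = [Ca²⁺][CO3²⁻]/Ksp = (10.2×10^-3)(9.107×10^-5) / 5.248×10^-7 = 1.77

Ω = 1.77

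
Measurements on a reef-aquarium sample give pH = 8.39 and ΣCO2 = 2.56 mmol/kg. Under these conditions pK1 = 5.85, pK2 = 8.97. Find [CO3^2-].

[CO3²⁻] = 0.532 mmol/kg

α₂ = 1 / (1 + [H⁺]/K2 + [H⁺]²/(K1K2)) = 1 / (1 + 10^+0.58 + 10^-1.96)
   = 1 / (1 + 3.8019 + 0.010965) = 1/4.8129 = 0.2078
[CO3²⁻] = α₂ × DIC = 0.2078 × 2.56 = 0.532 mmol/kg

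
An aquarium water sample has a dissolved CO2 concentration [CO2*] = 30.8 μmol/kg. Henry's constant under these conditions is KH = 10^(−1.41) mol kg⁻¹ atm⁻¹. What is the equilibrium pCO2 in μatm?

KH = 10^(−1.41) = 3.890×10^-2 mol kg⁻¹ atm⁻¹
pCO2 = [CO2*]/KH = 30.8×10^-6 / 3.890×10^-2 = 7.92×10^-4 atm = 792 μatm

pCO2 = 792 μatm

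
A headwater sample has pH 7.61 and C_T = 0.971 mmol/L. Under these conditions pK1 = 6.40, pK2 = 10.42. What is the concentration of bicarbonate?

[HCO3⁻] = 0.913 mmol/L

α₁ = 1 / (1 + [H⁺]/K1 + K2/[H⁺]) = 1 / (1 + 10^-1.21 + 10^-2.81)
   = 1 / (1 + 0.061660 + 0.0015488) = 1/1.0632 = 0.9405
[HCO3⁻] = α₁ × DIC = 0.9405 × 0.971 = 0.913 mmol/L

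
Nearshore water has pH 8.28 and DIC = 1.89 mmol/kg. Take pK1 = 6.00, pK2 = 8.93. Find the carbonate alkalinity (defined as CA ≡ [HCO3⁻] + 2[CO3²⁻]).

CA = 2.23 mmol/kg

CA = [HCO3⁻] + 2[CO3²⁻] = (α₁ + 2α₂)·DIC
At pH 8.28: [H⁺]/K1 = 10^-2.28 = 0.0052481, K2/[H⁺] = 10^-0.65 = 0.22387
α₁ = 1/(1 + 0.0052481 + 0.22387) = 1/1.2291 = 0.8136; α₂ = α₁·K2/[H⁺] = 0.1821
α₁ + 2α₂ = 1.1779
CA = 1.1779 × 1.89 = 2.23 mmol/kg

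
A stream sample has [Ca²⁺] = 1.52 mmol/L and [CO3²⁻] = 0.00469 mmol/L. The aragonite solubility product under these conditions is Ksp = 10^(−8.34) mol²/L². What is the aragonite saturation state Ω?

Ω = 1.56

Ksp = 10^(−8.34) = 4.571×10^-9
Ω = [Ca²⁺][CO3²⁻]/Ksp = (1.52×10^-3)(0.00469×10^-3) / 4.571×10^-9 = 1.56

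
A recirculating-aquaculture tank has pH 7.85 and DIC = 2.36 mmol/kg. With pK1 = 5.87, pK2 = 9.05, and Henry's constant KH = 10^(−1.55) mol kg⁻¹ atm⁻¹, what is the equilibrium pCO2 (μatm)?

pCO2 = 817 μatm

α₀ = 1 / (1 + K1/[H⁺] + K1K2/[H⁺]²) = 1 / (1 + 10^+1.98 + 10^+0.78)
   = 1 / (1 + 95.499 + 6.0256) = 1/102.52 = 0.009754
[CO2*] = α₀ × DIC = 0.009754 × 2.36 = 0.02302 mmol/kg
pCO2 = [CO2*]/KH = 2.302×10^-5 / 2.818×10^-2 = 817 μatm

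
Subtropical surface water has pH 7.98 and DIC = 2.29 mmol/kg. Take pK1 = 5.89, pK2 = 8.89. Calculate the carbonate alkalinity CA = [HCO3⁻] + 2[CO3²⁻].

CA = 2.52 mmol/kg

CA = [HCO3⁻] + 2[CO3²⁻] = (α₁ + 2α₂)·DIC
At pH 7.98: [H⁺]/K1 = 10^-2.09 = 0.0081283, K2/[H⁺] = 10^-0.91 = 0.12303
α₁ = 1/(1 + 0.0081283 + 0.12303) = 1/1.1312 = 0.8841; α₂ = α₁·K2/[H⁺] = 0.1088
α₁ + 2α₂ = 1.1016
CA = 1.1016 × 2.29 = 2.52 mmol/kg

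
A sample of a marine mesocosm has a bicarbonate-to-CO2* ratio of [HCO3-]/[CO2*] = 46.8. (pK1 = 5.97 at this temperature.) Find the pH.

pH = 7.64

From K1 = [H⁺][HCO3-]/[CO2*]:  pH = pK1 + log₁₀([HCO3-]/[CO2*])
log₁₀(46.8) = +1.670
pH = 5.97 + (+1.670) = 7.64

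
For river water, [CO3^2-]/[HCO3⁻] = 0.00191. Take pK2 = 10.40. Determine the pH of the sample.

pH = 7.68

From K2 = [H⁺][CO3^2-]/[HCO3⁻]:  pH = pK2 + log₁₀([CO3^2-]/[HCO3⁻])
log₁₀(0.00191) = -2.719
pH = 10.40 + (-2.719) = 7.68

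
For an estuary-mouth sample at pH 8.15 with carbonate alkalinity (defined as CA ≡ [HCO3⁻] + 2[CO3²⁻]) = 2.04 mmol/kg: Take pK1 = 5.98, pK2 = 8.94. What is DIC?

CA = [HCO3⁻] + 2[CO3²⁻] = (α₁ + 2α₂)·DIC
At pH 8.15: [H⁺]/K1 = 10^-2.17 = 0.0067608, K2/[H⁺] = 10^-0.79 = 0.16218
α₁ = 1/(1 + 0.0067608 + 0.16218) = 1/1.1689 = 0.8555; α₂ = α₁·K2/[H⁺] = 0.1387
α₁ + 2α₂ = 1.1330
DIC = CA / (α₁ + 2α₂) = 2.04 / 1.1330 = 1.80 mmol/kg

DIC = 1.80 mmol/kg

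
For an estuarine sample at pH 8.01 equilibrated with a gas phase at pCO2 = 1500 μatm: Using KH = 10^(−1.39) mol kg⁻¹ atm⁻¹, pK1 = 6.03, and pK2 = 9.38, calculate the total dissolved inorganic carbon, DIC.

DIC = 6.15 mmol/kg

[CO2*] = KH · pCO2 = 10^(−1.39) × 1500×10^-6 = 6.111×10^-5 mol/kg
α₀ = 1/(1 + K1/[H⁺] + K1K2/[H⁺]²) = 1/(1 + 10^+1.98 + 10^+0.61) = 0.009943
DIC = [CO2*]/α₀ = 6.111×10^-5 / 0.009943 = 6.15 mmol/kg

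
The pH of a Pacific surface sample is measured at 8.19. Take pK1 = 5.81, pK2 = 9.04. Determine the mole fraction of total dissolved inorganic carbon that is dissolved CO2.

α₀ = 1 / (1 + K1/[H⁺] + K1K2/[H⁺]²) = 1 / (1 + 10^+2.38 + 10^+1.53)
   = 1 / (1 + 239.88 + 33.884) = 1/274.77 = 0.003639

α₀ = 0.00364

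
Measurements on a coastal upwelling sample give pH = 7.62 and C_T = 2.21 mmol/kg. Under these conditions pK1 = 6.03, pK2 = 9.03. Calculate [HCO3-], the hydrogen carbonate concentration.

[HCO3⁻] = 2.08 mmol/kg

α₁ = 1 / (1 + [H⁺]/K1 + K2/[H⁺]) = 1 / (1 + 10^-1.59 + 10^-1.41)
   = 1 / (1 + 0.025704 + 0.038905) = 1/1.0646 = 0.9393
[HCO3⁻] = α₁ × DIC = 0.9393 × 2.21 = 2.08 mmol/kg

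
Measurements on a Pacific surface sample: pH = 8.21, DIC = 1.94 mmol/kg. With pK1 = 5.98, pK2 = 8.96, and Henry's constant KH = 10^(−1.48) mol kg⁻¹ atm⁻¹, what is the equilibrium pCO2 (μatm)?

α₀ = 1 / (1 + K1/[H⁺] + K1K2/[H⁺]²) = 1 / (1 + 10^+2.23 + 10^+1.48)
   = 1 / (1 + 169.82 + 30.200) = 1/201.02 = 0.004975
[CO2*] = α₀ × DIC = 0.004975 × 1.94 = 0.009651 mmol/kg = 9.651 μmol/kg
pCO2 = [CO2*]/KH = 9.651×10^-6 / 3.311×10^-2 = 291 μatm

pCO2 = 291 μatm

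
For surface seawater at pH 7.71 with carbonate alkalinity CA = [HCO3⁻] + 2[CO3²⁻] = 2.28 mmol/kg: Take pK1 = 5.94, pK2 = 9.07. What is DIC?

CA = [HCO3⁻] + 2[CO3²⁻] = (α₁ + 2α₂)·DIC
At pH 7.71: [H⁺]/K1 = 10^-1.77 = 0.016982, K2/[H⁺] = 10^-1.36 = 0.043652
α₁ = 1/(1 + 0.016982 + 0.043652) = 1/1.0606 = 0.9428; α₂ = α₁·K2/[H⁺] = 0.04116
α₁ + 2α₂ = 1.0251
DIC = CA / (α₁ + 2α₂) = 2.28 / 1.0251 = 2.22 mmol/kg

DIC = 2.22 mmol/kg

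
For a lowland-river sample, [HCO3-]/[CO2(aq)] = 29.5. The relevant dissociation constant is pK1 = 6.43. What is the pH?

From K1 = [H⁺][HCO3-]/[CO2(aq)]:  pH = pK1 + log₁₀([HCO3-]/[CO2(aq)])
log₁₀(29.5) = +1.470
pH = 6.43 + (+1.470) = 7.90

pH = 7.90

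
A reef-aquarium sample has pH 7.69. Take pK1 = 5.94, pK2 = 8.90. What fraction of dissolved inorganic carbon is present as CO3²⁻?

α₂ = 1 / (1 + [H⁺]/K2 + [H⁺]²/(K1K2)) = 1 / (1 + 10^+1.21 + 10^-0.54)
   = 1 / (1 + 16.218 + 0.28840) = 1/17.507 = 0.05712

α₂ = 0.0571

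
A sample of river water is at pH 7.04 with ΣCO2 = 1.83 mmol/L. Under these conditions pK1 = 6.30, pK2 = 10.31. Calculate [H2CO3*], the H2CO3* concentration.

α₀ = 1 / (1 + K1/[H⁺] + K1K2/[H⁺]²) = 1 / (1 + 10^+0.74 + 10^-2.53)
   = 1 / (1 + 5.4954 + 0.0029512) = 1/6.4984 = 0.1539
[CO2*] = α₀ × DIC = 0.1539 × 1.83 = 0.282 mmol/L

[CO2*] = 0.282 mmol/L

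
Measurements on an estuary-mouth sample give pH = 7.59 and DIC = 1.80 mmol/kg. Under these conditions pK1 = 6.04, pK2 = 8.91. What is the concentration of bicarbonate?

α₁ = 1 / (1 + [H⁺]/K1 + K2/[H⁺]) = 1 / (1 + 10^-1.55 + 10^-1.32)
   = 1 / (1 + 0.028184 + 0.047863) = 1/1.0760 = 0.9293
[HCO3⁻] = α₁ × DIC = 0.9293 × 1.80 = 1.67 mmol/kg

[HCO3⁻] = 1.67 mmol/kg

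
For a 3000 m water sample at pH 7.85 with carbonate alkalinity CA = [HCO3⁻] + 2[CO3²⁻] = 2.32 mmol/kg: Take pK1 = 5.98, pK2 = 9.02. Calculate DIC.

DIC = 2.21 mmol/kg

CA = [HCO3⁻] + 2[CO3²⁻] = (α₁ + 2α₂)·DIC
At pH 7.85: [H⁺]/K1 = 10^-1.87 = 0.013490, K2/[H⁺] = 10^-1.17 = 0.067608
α₁ = 1/(1 + 0.013490 + 0.067608) = 1/1.0811 = 0.9250; α₂ = α₁·K2/[H⁺] = 0.06254
α₁ + 2α₂ = 1.0501
DIC = CA / (α₁ + 2α₂) = 2.32 / 1.0501 = 2.21 mmol/kg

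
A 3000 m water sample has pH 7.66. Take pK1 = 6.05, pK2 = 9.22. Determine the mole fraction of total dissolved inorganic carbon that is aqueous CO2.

α₀ = 1 / (1 + K1/[H⁺] + K1K2/[H⁺]²) = 1 / (1 + 10^+1.61 + 10^+0.05)
   = 1 / (1 + 40.738 + 1.1220) = 1/42.860 = 0.02333

α₀ = 0.0233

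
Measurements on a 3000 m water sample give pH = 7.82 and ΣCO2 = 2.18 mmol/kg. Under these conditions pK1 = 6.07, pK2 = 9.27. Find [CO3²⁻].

[CO3²⁻] = 0.0734 mmol/kg

α₂ = 1 / (1 + [H⁺]/K2 + [H⁺]²/(K1K2)) = 1 / (1 + 10^+1.45 + 10^-0.30)
   = 1 / (1 + 28.184 + 0.50119) = 1/29.685 = 0.03369
[CO3²⁻] = α₂ × DIC = 0.03369 × 2.18 = 0.0734 mmol/kg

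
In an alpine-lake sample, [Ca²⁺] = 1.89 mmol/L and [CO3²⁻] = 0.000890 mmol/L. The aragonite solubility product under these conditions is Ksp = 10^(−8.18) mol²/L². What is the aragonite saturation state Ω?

Ω = 0.255

Ksp = 10^(−8.18) = 6.607×10^-9
Ω = [Ca²⁺][CO3²⁻]/Ksp = (1.89×10^-3)(0.000890×10^-3) / 6.607×10^-9 = 0.255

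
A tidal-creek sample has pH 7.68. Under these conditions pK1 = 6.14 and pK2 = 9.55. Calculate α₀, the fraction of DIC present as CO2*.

α₀ = 1 / (1 + K1/[H⁺] + K1K2/[H⁺]²) = 1 / (1 + 10^+1.54 + 10^-0.33)
   = 1 / (1 + 34.674 + 0.46774) = 1/36.141 = 0.02767

α₀ = 0.0277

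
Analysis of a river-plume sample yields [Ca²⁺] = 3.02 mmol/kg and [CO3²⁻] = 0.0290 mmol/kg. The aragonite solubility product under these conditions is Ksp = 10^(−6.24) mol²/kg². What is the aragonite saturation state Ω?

Ω = 0.152

Ksp = 10^(−6.24) = 5.754×10^-7
Ω = [Ca²⁺][CO3²⁻]/Ksp = (3.02×10^-3)(0.0290×10^-3) / 5.754×10^-7 = 0.152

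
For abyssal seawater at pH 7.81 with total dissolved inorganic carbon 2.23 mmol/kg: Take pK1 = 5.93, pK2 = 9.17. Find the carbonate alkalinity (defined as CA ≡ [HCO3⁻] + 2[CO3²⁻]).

CA = [HCO3⁻] + 2[CO3²⁻] = (α₁ + 2α₂)·DIC
At pH 7.81: [H⁺]/K1 = 10^-1.88 = 0.013183, K2/[H⁺] = 10^-1.36 = 0.043652
α₁ = 1/(1 + 0.013183 + 0.043652) = 1/1.0568 = 0.9462; α₂ = α₁·K2/[H⁺] = 0.04130
α₁ + 2α₂ = 1.0288
CA = 1.0288 × 2.23 = 2.29 mmol/kg

CA = 2.29 mmol/kg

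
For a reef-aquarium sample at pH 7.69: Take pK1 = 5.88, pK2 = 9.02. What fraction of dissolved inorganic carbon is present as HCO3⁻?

α₁ = 1 / (1 + [H⁺]/K1 + K2/[H⁺]) = 1 / (1 + 10^-1.81 + 10^-1.33)
   = 1 / (1 + 0.015488 + 0.046774) = 1/1.0623 = 0.9414

α₁ = 0.941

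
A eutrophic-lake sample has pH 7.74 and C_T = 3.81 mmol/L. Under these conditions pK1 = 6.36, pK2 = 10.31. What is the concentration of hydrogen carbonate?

[HCO3⁻] = 3.65 mmol/L

α₁ = 1 / (1 + [H⁺]/K1 + K2/[H⁺]) = 1 / (1 + 10^-1.38 + 10^-2.57)
   = 1 / (1 + 0.041687 + 0.0026915) = 1/1.0444 = 0.9575
[HCO3⁻] = α₁ × DIC = 0.9575 × 3.81 = 3.65 mmol/L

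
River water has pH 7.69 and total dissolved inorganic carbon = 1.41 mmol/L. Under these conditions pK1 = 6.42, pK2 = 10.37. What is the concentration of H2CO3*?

α₀ = 1 / (1 + K1/[H⁺] + K1K2/[H⁺]²) = 1 / (1 + 10^+1.27 + 10^-1.41)
   = 1 / (1 + 18.621 + 0.038905) = 1/19.660 = 0.05087
[CO2*] = α₀ × DIC = 0.05087 × 1.41 = 0.0717 mmol/L

[CO2*] = 0.0717 mmol/L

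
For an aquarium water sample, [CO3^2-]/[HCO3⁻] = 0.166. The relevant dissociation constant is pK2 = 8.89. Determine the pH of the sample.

From K2 = [H⁺][CO3^2-]/[HCO3⁻]:  pH = pK2 + log₁₀([CO3^2-]/[HCO3⁻])
log₁₀(0.166) = -0.780
pH = 8.89 + (-0.780) = 8.11

pH = 8.11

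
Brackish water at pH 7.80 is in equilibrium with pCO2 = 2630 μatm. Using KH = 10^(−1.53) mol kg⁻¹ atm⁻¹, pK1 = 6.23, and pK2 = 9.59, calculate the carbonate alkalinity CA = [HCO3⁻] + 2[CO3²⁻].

CA = 2.98 mmol/kg

[CO2*] = KH · pCO2 = 10^(−1.53) × 2630×10^-6 = 7.762×10^-5 mol/kg
α₀ = 1/(1 + K1/[H⁺] + K1K2/[H⁺]²) = 1/(1 + 10^+1.57 + 10^-0.22) = 0.02580
DIC = [CO2*]/α₀ = 7.762×10^-5 / 0.02580 = 3.008 mmol/kg
CA = (α₁ + 2α₂)·DIC = (0.9587 + 2×0.01555) × 3.008 = 2.98 mmol/kg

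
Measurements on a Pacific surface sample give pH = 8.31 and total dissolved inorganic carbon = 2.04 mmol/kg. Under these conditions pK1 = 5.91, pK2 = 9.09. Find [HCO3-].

[HCO3⁻] = 1.74 mmol/kg

α₁ = 1 / (1 + [H⁺]/K1 + K2/[H⁺]) = 1 / (1 + 10^-2.40 + 10^-0.78)
   = 1 / (1 + 0.0039811 + 0.16596) = 1/1.1699 = 0.8547
[HCO3⁻] = α₁ × DIC = 0.8547 × 2.04 = 1.74 mmol/kg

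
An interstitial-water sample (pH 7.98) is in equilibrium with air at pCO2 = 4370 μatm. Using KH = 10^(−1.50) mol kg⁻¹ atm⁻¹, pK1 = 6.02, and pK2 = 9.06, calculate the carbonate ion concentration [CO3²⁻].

[CO3²⁻] = 1.05 mmol/kg

[CO2*] = KH · pCO2 = 10^(−1.50) × 4370×10^-6 = 1.382×10^-4 mol/kg
α₀ = 1/(1 + K1/[H⁺] + K1K2/[H⁺]²) = 1/(1 + 10^+1.96 + 10^+0.88) = 0.01002
DIC = [CO2*]/α₀ = 1.382×10^-4 / 0.01002 = 13.79 mmol/kg
[CO3²⁻] = α₂·DIC; α₂ = 0.07602, so [CO3²⁻] = 0.07602 × 13.79 = 1.05 mmol/kg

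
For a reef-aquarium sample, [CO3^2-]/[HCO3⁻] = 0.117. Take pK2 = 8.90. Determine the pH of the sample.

From K2 = [H⁺][CO3^2-]/[HCO3⁻]:  pH = pK2 + log₁₀([CO3^2-]/[HCO3⁻])
log₁₀(0.117) = -0.932
pH = 8.90 + (-0.932) = 7.97

pH = 7.97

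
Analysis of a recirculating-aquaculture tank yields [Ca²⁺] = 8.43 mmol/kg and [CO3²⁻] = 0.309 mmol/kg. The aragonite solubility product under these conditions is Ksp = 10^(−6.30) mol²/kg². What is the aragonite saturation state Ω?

Ω = 5.20

Ksp = 10^(−6.30) = 5.012×10^-7
Ω = [Ca²⁺][CO3²⁻]/Ksp = (8.43×10^-3)(0.309×10^-3) / 5.012×10^-7 = 5.20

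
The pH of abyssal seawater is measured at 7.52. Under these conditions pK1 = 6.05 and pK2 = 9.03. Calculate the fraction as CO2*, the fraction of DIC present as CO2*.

α₀ = 0.0318

α₀ = 1 / (1 + K1/[H⁺] + K1K2/[H⁺]²) = 1 / (1 + 10^+1.47 + 10^-0.04)
   = 1 / (1 + 29.512 + 0.91201) = 1/31.424 = 0.03182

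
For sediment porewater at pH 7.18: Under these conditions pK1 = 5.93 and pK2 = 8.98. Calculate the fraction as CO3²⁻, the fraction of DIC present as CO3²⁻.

α₂ = 0.0148

α₂ = 1 / (1 + [H⁺]/K2 + [H⁺]²/(K1K2)) = 1 / (1 + 10^+1.80 + 10^+0.55)
   = 1 / (1 + 63.096 + 3.5481) = 1/67.644 = 0.01478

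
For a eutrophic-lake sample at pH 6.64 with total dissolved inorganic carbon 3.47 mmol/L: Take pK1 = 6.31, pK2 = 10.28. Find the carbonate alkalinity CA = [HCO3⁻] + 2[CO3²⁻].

CA = 2.36 mmol/L

CA = [HCO3⁻] + 2[CO3²⁻] = (α₁ + 2α₂)·DIC
At pH 6.64: [H⁺]/K1 = 10^-0.33 = 0.46774, K2/[H⁺] = 10^-3.64 = 0.00022909
α₁ = 1/(1 + 0.46774 + 0.00022909) = 1/1.4680 = 0.6812; α₂ = α₁·K2/[H⁺] = 0.0001561
α₁ + 2α₂ = 0.6815
CA = 0.6815 × 3.47 = 2.36 mmol/L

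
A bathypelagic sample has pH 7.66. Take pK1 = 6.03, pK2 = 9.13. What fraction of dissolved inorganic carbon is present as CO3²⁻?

α₂ = 1 / (1 + [H⁺]/K2 + [H⁺]²/(K1K2)) = 1 / (1 + 10^+1.47 + 10^-0.16)
   = 1 / (1 + 29.512 + 0.69183) = 1/31.204 = 0.03205

α₂ = 0.0320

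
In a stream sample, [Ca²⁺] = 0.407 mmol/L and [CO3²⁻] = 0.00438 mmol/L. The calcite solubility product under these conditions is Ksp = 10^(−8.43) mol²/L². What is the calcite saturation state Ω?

Ksp = 10^(−8.43) = 3.715×10^-9
Ω = [Ca²⁺][CO3²⁻]/Ksp = (0.407×10^-3)(0.00438×10^-3) / 3.715×10^-9 = 0.480

Ω = 0.480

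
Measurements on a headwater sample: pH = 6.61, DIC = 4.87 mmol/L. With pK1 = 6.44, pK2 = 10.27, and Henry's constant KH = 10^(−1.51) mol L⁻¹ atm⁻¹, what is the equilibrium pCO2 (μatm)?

α₀ = 1 / (1 + K1/[H⁺] + K1K2/[H⁺]²) = 1 / (1 + 10^+0.17 + 10^-3.49)
   = 1 / (1 + 1.4791 + 0.00032359) = 1/2.4794 = 0.4033
[CO2*] = α₀ × DIC = 0.4033 × 4.87 = 1.964 mmol/L
pCO2 = [CO2*]/KH = 1.964×10^-3 / 3.090×10^-2 = 6.36×10^4 μatm

pCO2 = 6.36×10^4 μatm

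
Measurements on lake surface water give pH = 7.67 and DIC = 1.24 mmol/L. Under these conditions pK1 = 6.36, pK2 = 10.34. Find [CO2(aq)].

[CO2*] = 0.0578 mmol/L

α₀ = 1 / (1 + K1/[H⁺] + K1K2/[H⁺]²) = 1 / (1 + 10^+1.31 + 10^-1.36)
   = 1 / (1 + 20.417 + 0.043652) = 1/21.461 = 0.04660
[CO2*] = α₀ × DIC = 0.04660 × 1.24 = 0.0578 mmol/L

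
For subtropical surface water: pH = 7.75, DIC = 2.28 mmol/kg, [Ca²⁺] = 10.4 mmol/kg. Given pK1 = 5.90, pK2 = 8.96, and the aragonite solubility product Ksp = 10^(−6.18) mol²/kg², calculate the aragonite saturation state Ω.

α₂ = 1 / (1 + [H⁺]/K2 + [H⁺]²/(K1K2)) = 1 / (1 + 10^+1.21 + 10^-0.64)
   = 1 / (1 + 16.218 + 0.22909) = 1/17.447 = 0.05732
[CO3²⁻] = α₂ × DIC = 0.05732 × 2.28 = 0.1307 mmol/kg
Ksp = 10^(−6.18) = 6.607×10^-7
Ω = [Ca²⁺][CO3²⁻]/Ksp = (10.4×10^-3)(1.307×10^-4) / 6.607×10^-7 = 2.06

Ω = 2.06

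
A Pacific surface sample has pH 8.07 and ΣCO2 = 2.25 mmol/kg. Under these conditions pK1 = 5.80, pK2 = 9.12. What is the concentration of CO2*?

[CO2*] = 11.0 μmol/kg

α₀ = 1 / (1 + K1/[H⁺] + K1K2/[H⁺]²) = 1 / (1 + 10^+2.27 + 10^+1.22)
   = 1 / (1 + 186.21 + 16.596) = 1/203.80 = 0.004907
[CO2*] = α₀ × DIC = 0.004907 × 2.25 = 0.0110 mmol/kg = 11.0 μmol/kg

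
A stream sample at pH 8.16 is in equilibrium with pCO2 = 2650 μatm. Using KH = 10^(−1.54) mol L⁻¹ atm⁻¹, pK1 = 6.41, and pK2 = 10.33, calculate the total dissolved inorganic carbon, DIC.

DIC = 4.40 mmol/L

[CO2*] = KH · pCO2 = 10^(−1.54) × 2650×10^-6 = 7.643×10^-5 mol/L
α₀ = 1/(1 + K1/[H⁺] + K1K2/[H⁺]²) = 1/(1 + 10^+1.75 + 10^-0.42) = 0.01736
DIC = [CO2*]/α₀ = 7.643×10^-5 / 0.01736 = 4.40 mmol/L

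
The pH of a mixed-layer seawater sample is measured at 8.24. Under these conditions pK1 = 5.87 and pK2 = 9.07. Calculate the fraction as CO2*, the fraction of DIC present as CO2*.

α₀ = 0.00370

α₀ = 1 / (1 + K1/[H⁺] + K1K2/[H⁺]²) = 1 / (1 + 10^+2.37 + 10^+1.54)
   = 1 / (1 + 234.42 + 34.674) = 1/270.10 = 0.003702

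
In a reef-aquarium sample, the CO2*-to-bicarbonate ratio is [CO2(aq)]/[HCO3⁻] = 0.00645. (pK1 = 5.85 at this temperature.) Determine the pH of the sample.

From K1 = [H⁺][HCO3⁻]/[CO2(aq)]:  pH = pK1 − log₁₀([CO2(aq)]/[HCO3⁻])
log₁₀(0.00645) = -2.190
pH = 5.85 − (-2.190) = 8.04

pH = 8.04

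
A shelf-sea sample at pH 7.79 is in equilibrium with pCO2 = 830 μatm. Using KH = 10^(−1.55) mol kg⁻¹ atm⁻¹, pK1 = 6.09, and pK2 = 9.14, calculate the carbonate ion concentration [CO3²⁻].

[CO3²⁻] = 0.0524 mmol/kg

[CO2*] = KH · pCO2 = 10^(−1.55) × 830×10^-6 = 2.339×10^-5 mol/kg
α₀ = 1/(1 + K1/[H⁺] + K1K2/[H⁺]²) = 1/(1 + 10^+1.70 + 10^+0.35) = 0.01874
DIC = [CO2*]/α₀ = 2.339×10^-5 / 0.01874 = 1.248 mmol/kg
[CO3²⁻] = α₂·DIC; α₂ = 0.04196, so [CO3²⁻] = 0.04196 × 1.248 = 0.0524 mmol/kg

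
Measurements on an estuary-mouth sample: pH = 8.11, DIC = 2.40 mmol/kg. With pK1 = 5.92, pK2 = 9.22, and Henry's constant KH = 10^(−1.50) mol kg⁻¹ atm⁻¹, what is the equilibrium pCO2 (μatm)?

α₀ = 1 / (1 + K1/[H⁺] + K1K2/[H⁺]²) = 1 / (1 + 10^+2.19 + 10^+1.08)
   = 1 / (1 + 154.88 + 12.023) = 1/167.90 = 0.005956
[CO2*] = α₀ × DIC = 0.005956 × 2.40 = 0.01429 mmol/kg = 14.29 μmol/kg
pCO2 = [CO2*]/KH = 1.429×10^-5 / 3.162×10^-2 = 452 μatm

pCO2 = 452 μatm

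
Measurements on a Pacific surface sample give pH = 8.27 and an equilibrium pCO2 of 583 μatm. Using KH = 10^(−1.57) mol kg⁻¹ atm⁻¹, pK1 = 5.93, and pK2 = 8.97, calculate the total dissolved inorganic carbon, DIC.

DIC = 4.13 mmol/kg

[CO2*] = KH · pCO2 = 10^(−1.57) × 583×10^-6 = 1.569×10^-5 mol/kg
α₀ = 1/(1 + K1/[H⁺] + K1K2/[H⁺]²) = 1/(1 + 10^+2.34 + 10^+1.64) = 0.003796
DIC = [CO2*]/α₀ = 1.569×10^-5 / 0.003796 = 4.13 mmol/kg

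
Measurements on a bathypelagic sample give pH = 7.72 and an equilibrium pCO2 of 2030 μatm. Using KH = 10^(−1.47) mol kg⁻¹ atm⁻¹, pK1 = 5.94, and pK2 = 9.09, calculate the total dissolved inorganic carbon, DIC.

[CO2*] = KH · pCO2 = 10^(−1.47) × 2030×10^-6 = 6.879×10^-5 mol/kg
α₀ = 1/(1 + K1/[H⁺] + K1K2/[H⁺]²) = 1/(1 + 10^+1.78 + 10^+0.41) = 0.01567
DIC = [CO2*]/α₀ = 6.879×10^-5 / 0.01567 = 4.39 mmol/kg

DIC = 4.39 mmol/kg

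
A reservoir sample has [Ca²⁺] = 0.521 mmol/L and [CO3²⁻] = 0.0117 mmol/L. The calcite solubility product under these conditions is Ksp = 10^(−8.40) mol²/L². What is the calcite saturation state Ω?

Ksp = 10^(−8.40) = 3.981×10^-9
Ω = [Ca²⁺][CO3²⁻]/Ksp = (0.521×10^-3)(0.0117×10^-3) / 3.981×10^-9 = 1.53

Ω = 1.53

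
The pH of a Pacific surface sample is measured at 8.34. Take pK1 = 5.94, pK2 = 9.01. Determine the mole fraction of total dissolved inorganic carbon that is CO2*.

α₀ = 0.00327

α₀ = 1 / (1 + K1/[H⁺] + K1K2/[H⁺]²) = 1 / (1 + 10^+2.40 + 10^+1.73)
   = 1 / (1 + 251.19 + 53.703) = 1/305.89 = 0.003269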